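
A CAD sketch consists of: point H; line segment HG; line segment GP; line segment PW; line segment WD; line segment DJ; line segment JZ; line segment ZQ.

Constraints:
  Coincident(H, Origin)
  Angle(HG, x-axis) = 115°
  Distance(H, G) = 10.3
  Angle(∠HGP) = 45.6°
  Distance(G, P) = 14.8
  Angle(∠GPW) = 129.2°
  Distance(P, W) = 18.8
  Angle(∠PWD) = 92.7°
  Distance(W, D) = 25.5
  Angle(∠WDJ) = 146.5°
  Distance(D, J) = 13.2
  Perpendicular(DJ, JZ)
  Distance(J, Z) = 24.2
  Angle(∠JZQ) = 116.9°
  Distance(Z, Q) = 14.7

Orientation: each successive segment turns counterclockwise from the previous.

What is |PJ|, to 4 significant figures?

39.12

∠PWD = 92.7° gives WD at 27.50° from the x-axis; with |WD| = 25.5, D = (22.52, -8.992). ∠WDJ = 146.5° gives DJ at 61.00° from the x-axis; with |DJ| = 13.2, J = (28.91, 2.552). Then |PJ| = |J − P| = 39.12.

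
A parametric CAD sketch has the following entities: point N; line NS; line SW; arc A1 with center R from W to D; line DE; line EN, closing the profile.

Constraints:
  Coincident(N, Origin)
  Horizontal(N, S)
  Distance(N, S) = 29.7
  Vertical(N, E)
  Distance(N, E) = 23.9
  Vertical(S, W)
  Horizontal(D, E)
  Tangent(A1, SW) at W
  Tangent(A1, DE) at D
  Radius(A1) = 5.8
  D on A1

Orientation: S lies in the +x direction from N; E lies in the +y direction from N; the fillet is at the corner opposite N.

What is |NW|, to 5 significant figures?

34.781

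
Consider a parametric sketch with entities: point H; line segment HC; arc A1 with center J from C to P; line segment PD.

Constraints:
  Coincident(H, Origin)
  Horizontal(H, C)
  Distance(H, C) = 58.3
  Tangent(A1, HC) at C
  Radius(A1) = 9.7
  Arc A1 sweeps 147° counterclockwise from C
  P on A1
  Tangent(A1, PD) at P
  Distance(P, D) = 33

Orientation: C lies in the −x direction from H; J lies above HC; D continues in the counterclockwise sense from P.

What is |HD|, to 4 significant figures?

88.28

H is at the origin; H and C share the same y with |HC| = 58.3 and C on the −x side, so C = (-58.30, 0.000). A1 meets HC tangentially, so JC is at right angles to HC, so J = C + (0, 9.7) = (-58.30, 9.700). On A1, C sits at bearing -90° from J; a 147° counterclockwise sweep puts P at bearing 57°, so P = J + 9.7·(cos 57°, sin 57°) = (-53.02, 17.84). A1 meets PD tangentially, so JP is at right angles to PD, so PD runs along (−sin 57°, cos 57°); with |PD| = 33.0, D = (-80.69, 35.81). Then |HD| = |D − H| = 88.28.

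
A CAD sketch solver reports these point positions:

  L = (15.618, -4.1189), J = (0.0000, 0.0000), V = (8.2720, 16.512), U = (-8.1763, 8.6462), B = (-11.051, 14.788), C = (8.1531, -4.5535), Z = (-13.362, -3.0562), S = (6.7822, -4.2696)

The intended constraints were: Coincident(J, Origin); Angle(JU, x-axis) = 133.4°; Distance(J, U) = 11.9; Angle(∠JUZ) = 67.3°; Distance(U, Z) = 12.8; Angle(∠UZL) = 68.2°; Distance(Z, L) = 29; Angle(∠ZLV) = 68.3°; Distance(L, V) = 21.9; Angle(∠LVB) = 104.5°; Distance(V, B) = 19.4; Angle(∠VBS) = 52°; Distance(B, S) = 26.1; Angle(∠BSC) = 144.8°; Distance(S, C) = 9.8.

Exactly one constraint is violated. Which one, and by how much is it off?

Distance(S, C) = 9.8 — off by 8.40.

J = (0.00, 0.00) ✓; JU at 133.4° ✓; |JU| = 11.90 ✓; ∠JUZ = 67.30° ✓; |UZ| = 12.80 ✓; ∠UZL = 68.20° ✓; |ZL| = 29.00 ✓; ∠ZLV = 68.30° ✓; |LV| = 21.90 ✓; ∠LVB = 104.5° ✓; |VB| = 19.40 ✓; ∠VBS = 52.00° ✓; |BS| = 26.10 ✓; ∠BSC = 144.8° ✓; |SC| = 1.400 ✗.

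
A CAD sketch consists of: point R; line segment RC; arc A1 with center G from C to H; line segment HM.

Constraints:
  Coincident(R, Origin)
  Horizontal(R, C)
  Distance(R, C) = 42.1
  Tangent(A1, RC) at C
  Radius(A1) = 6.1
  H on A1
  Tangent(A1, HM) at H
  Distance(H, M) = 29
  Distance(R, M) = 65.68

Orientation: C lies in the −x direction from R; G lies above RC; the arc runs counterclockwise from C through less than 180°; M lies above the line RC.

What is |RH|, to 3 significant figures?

39.1

Checks: R.y = 0.00, C.y = 0.00 ✓; |GH| = 6.100 ✓; ∠(GH, HM) = 90.00° ✓; |HM| = 29.00 ✓; |RM| = 65.68 ✓.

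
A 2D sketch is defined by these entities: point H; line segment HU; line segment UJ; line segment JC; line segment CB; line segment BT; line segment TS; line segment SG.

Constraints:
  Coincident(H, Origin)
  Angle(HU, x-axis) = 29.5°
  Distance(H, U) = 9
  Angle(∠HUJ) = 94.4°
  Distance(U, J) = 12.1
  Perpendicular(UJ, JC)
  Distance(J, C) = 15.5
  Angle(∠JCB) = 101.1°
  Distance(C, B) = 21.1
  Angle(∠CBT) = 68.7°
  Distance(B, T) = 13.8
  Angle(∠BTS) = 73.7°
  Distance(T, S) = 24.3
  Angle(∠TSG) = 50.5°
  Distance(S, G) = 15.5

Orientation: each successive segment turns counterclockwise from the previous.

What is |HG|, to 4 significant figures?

14.31

H is at the origin; HU runs at 29.5° with length 9.0, so U = (7.833, 4.432). ∠HUJ = 94.4° gives UJ at 115.1° from the x-axis; with |UJ| = 12.1, J = (2.700, 15.39). UJ is perpendicular to JC, so JC runs at -154.9°; with |JC| = 15.5, C = (-11.34, 8.814). ∠JCB = 101.1° gives CB at -76.00° from the x-axis; with |CB| = 21.1, B = (-6.231, -11.66). ∠CBT = 68.7° gives BT at 35.30° from the x-axis; with |BT| = 13.8, T = (5.031, -3.685). ∠BTS = 73.7° gives TS at 141.6° from the x-axis; with |TS| = 24.3, S = (-14.01, 11.41). ∠TSG = 50.5° gives SG at -88.90° from the x-axis; with |SG| = 15.5, G = (-13.71, -4.088). Then |HG| = |G − H| = 14.31.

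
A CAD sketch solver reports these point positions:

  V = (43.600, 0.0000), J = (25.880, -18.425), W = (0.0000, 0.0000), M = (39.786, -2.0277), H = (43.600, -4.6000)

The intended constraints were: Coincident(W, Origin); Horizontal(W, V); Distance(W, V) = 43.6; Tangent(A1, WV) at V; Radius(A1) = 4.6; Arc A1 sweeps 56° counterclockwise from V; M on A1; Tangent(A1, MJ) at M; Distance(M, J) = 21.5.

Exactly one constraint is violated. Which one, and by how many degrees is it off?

Tangent(A1, MJ) at M — off by 6.30°.

W = (0.00, 0.00) ✓; W.y = 0.00, V.y = 0.00 ✓; |WV| = 43.60 ✓; ∠(HV, VW) = 90.00° ✓; |HV| = 4.600 ✓; bearing(H→M) − bearing(H→V) = 56.00° ✓; |HM| = 4.600 ✓; ∠(HM, MJ) = 96.30° ✗; |MJ| = 21.50 ✓.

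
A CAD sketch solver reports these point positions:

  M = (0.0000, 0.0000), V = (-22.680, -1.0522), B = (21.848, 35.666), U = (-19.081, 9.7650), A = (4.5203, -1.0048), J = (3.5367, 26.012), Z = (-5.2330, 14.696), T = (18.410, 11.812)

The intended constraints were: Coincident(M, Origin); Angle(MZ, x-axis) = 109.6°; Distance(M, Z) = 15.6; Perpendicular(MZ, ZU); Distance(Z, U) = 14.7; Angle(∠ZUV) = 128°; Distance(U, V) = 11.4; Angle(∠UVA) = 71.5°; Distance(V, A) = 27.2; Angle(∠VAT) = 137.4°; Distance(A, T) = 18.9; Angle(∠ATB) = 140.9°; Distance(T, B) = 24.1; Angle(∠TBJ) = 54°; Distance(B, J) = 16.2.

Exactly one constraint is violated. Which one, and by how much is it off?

Distance(B, J) = 16.2 — off by 4.50.

M = (0.00, 0.00) ✓; MZ at 109.6° ✓; |MZ| = 15.60 ✓; ∠(MZ, ZU) = 90.00° ✓; |ZU| = 14.70 ✓; ∠ZUV = 128.0° ✓; |UV| = 11.40 ✓; ∠UVA = 71.50° ✓; |VA| = 27.20 ✓; ∠VAT = 137.4° ✓; |AT| = 18.90 ✓; ∠ATB = 140.9° ✓; |TB| = 24.10 ✓; ∠TBJ = 54.00° ✓; |BJ| = 20.70 ✗.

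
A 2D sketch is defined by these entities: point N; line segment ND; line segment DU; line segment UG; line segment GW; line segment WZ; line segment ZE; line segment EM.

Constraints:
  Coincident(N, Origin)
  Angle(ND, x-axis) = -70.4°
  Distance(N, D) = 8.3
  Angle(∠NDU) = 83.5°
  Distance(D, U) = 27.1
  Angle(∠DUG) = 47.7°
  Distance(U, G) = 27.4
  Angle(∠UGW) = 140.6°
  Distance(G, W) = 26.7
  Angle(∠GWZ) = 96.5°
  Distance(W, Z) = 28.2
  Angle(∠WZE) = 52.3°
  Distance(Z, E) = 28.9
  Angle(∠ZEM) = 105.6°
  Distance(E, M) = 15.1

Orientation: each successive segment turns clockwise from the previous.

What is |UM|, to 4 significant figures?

35.79

∠WZE = 52.3° gives ZE at 170.2° from the x-axis; with |ZE| = 28.9, E = (-0.6666, -0.3042). ∠ZEM = 105.6° gives EM at 95.80° from the x-axis; with |EM| = 15.1, M = (-2.193, 14.72). Then |UM| = |M − U| = 35.79.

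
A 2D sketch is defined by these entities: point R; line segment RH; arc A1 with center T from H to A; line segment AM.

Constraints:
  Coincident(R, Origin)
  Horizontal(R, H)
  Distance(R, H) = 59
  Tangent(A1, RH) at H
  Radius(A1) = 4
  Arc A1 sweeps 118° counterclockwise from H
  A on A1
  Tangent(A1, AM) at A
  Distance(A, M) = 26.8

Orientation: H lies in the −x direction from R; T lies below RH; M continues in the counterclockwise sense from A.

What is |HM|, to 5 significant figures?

30.896

On A1, H sits at bearing 90° from T; a 118° counterclockwise sweep puts A at bearing 208°, so A = T + 4.0·(cos 208°, sin 208°) = (-62.532, -5.8779). Tangency of A1 to AM means the radius TA is perpendicular to AM, so AM runs along (−sin 208°, cos 208°); with |AM| = 26.8, M = (-49.950, -29.541). Then |HM| = |M − H| = 30.896.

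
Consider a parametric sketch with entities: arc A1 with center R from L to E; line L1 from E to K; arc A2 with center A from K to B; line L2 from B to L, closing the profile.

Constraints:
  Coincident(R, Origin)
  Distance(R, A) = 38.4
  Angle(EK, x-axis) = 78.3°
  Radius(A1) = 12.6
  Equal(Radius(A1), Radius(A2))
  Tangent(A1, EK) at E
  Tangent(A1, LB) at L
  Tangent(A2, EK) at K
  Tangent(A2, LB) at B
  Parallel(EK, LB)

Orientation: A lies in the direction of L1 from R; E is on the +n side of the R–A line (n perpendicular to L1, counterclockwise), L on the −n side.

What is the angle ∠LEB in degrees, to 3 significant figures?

56.7°

Tangency of A1 to both parallel lines with radius 12.6 puts E and L at R ± 12.6·n: E = (-12.3, 2.56), L = (12.3, -2.56). Equal radii place K and B the same way about A: K = A + 12.6·n = (-4.55, 40.2), B = A − 12.6·n = (20.1, 35.0). Then cos ∠LEB = EL·EB / (|EL||EB|), giving 56.7°.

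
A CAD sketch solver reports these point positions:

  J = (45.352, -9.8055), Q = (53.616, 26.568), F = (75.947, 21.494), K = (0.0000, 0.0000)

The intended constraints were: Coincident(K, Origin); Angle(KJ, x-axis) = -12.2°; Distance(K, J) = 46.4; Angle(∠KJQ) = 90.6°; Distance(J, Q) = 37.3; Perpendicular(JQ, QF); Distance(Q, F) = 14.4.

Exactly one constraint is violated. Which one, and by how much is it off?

Distance(Q, F) = 14.4 — off by 8.50.

K = (0.00, 0.00) ✓; KJ at -12.20° ✓; |KJ| = 46.40 ✓; ∠KJQ = 90.60° ✓; |JQ| = 37.30 ✓; ∠(JQ, QF) = 90.00° ✓; |QF| = 22.90 ✗.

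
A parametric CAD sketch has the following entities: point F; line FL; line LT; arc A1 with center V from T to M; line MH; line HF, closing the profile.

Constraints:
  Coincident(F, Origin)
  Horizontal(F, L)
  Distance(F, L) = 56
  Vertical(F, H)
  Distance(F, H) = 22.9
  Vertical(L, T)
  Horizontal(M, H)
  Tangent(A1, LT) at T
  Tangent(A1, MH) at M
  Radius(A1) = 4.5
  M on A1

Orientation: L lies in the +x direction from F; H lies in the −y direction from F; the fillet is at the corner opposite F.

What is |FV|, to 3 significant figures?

54.7

F is at the origin; FL is horizontal with |FL| = 56.0 and L on the +x side, so L = (56.0, 0.00). F and H share the same x with |FH| = 22.9 and H on the −y side, so H = (0.00, -22.9). The virtual corner opposite F is at (56.0, -22.9). Since A1 is tangent to LT there, VT ⟂ LT and tangency of A1 to MH means the radius VM is perpendicular to MH, with radius 4.5, so the center V sits 4.5 in from both sides at V = (51.5, -18.4). Then |FV| = |V − F| = 54.7.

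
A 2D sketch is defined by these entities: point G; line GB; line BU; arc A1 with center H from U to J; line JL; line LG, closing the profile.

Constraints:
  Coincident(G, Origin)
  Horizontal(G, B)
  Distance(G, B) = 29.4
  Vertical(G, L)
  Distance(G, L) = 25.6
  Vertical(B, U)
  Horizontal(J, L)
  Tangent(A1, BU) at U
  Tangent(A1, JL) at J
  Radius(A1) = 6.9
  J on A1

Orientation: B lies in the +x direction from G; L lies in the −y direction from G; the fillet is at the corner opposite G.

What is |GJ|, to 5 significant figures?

34.082

G is at the origin; GB is horizontal with |GB| = 29.4 and B on the +x side, so B = (29.400, 0.0000). G and L share the same x with |GL| = 25.6 and L on the −y side, so L = (0.0000, -25.600). The virtual corner opposite G is at (29.400, -25.600). A1 meets BU tangentially, so HU is at right angles to BU and tangency of A1 to JL means the radius HJ is perpendicular to JL, with radius 6.9, so the center H sits 6.9 in from both sides at H = (22.500, -18.700). That places the tangent points at U = (29.400, -18.700) on BU and J = (22.500, -25.600) on JL. Then |GJ| = |J − G| = 34.082.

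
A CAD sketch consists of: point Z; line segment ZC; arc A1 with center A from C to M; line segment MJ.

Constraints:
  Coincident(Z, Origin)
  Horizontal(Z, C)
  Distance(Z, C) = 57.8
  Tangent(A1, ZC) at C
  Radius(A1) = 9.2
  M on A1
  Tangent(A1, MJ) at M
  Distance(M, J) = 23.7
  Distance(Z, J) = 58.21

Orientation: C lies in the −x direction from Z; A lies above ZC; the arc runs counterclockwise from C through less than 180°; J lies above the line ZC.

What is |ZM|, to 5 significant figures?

49.432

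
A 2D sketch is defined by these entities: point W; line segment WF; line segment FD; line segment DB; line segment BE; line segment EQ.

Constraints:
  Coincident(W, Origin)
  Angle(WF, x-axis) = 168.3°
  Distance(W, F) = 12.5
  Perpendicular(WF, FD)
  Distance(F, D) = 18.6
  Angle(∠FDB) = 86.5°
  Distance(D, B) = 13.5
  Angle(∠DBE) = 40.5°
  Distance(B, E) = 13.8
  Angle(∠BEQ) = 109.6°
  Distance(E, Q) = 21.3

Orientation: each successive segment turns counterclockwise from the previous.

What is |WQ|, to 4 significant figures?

34.98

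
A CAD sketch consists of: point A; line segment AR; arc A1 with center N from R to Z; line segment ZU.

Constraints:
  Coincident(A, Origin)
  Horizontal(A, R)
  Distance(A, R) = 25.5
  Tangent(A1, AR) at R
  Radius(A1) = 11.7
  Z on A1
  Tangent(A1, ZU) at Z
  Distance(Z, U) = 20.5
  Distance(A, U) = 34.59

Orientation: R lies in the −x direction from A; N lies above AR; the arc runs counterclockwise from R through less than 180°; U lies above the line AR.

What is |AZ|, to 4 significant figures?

17.92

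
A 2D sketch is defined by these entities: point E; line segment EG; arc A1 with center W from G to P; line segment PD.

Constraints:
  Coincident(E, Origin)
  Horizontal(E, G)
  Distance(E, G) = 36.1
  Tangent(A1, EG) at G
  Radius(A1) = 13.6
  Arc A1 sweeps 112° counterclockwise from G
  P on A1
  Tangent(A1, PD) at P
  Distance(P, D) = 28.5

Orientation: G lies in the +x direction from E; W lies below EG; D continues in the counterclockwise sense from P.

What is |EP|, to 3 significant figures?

30.0

E is at the origin; E and G share the same y with |EG| = 36.1 and G on the +x side, so G = (36.1, 0.00). A1 meets EG tangentially, so WG is at right angles to EG, so W = G + (0, -13.6) = (36.1, -13.6). On A1, G sits at bearing 90° from W; a 112° counterclockwise sweep puts P at bearing 202°, so P = W + 13.6·(cos 202°, sin 202°) = (23.5, -18.7). Then |EP| = |P − E| = 30.0.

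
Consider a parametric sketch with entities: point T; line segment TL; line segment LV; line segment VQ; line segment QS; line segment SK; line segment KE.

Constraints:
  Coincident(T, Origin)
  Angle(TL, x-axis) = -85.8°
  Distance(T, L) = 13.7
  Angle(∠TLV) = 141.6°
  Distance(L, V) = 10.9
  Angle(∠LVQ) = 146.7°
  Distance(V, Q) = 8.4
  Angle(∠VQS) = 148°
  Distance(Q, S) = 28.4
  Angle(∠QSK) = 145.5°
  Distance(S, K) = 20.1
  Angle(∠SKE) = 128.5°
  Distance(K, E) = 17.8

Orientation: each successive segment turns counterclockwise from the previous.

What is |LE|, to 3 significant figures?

59.7

T is at the origin; TL runs at -85.8° with length 13.7, so L = (1.00, -13.7). ∠TLV = 141.6° gives LV at -47.4° from the x-axis; with |LV| = 10.9, V = (8.38, -21.7). ∠LVQ = 146.7° gives VQ at -14.1° from the x-axis; with |VQ| = 8.4, Q = (16.5, -23.7). ∠VQS = 148.0° gives QS at 17.9° from the x-axis; with |QS| = 28.4, S = (43.6, -15.0). ∠QSK = 145.5° gives SK at 52.4° from the x-axis; with |SK| = 20.1, K = (55.8, 0.921). ∠SKE = 128.5° gives KE at 104° from the x-axis; with |KE| = 17.8, E = (51.5, 18.2). Then |LE| = |E − L| = 59.7.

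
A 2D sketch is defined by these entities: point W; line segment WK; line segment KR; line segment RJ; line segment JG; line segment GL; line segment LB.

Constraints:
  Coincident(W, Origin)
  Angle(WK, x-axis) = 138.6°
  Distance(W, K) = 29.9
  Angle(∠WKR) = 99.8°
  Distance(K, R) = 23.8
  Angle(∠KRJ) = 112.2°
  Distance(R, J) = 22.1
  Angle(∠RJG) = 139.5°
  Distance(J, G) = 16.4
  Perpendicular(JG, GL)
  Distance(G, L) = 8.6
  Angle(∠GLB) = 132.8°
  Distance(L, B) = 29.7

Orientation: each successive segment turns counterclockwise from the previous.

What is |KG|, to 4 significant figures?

45.03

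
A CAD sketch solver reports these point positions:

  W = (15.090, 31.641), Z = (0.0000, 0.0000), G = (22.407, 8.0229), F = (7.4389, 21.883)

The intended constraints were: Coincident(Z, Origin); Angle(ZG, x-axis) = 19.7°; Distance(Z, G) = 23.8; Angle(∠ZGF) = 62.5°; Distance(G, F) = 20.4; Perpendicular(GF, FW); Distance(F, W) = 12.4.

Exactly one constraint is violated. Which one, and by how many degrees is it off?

Perpendicular(GF, FW) — off by 4.70°.

Z = (0.00, 0.00) ✓; ZG at 19.70° ✓; |ZG| = 23.80 ✓; ∠ZGF = 62.50° ✓; |GF| = 20.40 ✓; ∠(GF, FW) = 85.30° ✗; |FW| = 12.40 ✓.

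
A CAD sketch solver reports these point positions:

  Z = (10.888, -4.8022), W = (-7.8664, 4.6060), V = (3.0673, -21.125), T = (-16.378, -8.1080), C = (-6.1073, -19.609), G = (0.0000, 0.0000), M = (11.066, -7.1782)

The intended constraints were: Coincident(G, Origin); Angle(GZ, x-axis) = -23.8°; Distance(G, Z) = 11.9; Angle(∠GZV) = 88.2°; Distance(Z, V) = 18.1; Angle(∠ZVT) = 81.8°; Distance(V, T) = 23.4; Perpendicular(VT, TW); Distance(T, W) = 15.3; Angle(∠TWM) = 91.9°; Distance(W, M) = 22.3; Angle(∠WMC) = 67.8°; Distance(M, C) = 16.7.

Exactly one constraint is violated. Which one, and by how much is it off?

Distance(M, C) = 16.7 — off by 4.50.

G = (0.00, 0.00) ✓; GZ at -23.80° ✓; |GZ| = 11.90 ✓; ∠GZV = 88.20° ✓; |ZV| = 18.10 ✓; ∠ZVT = 81.80° ✓; |VT| = 23.40 ✓; ∠(VT, TW) = 90.00° ✓; |TW| = 15.30 ✓; ∠TWM = 91.90° ✓; |WM| = 22.30 ✓; ∠WMC = 67.80° ✓; |MC| = 21.20 ✗.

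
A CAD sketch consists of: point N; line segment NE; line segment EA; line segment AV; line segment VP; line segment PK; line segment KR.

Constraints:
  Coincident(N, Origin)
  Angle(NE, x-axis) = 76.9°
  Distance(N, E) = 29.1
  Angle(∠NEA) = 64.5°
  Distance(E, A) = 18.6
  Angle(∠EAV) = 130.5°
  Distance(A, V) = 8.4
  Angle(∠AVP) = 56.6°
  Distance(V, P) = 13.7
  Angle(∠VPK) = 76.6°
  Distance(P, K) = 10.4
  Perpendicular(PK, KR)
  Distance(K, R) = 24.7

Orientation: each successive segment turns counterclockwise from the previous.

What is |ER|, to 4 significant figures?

36.16

∠VPK = 76.6° gives PK at 108.7° from the x-axis; with |PK| = 10.4, K = (-5.220, 28.06). The perpendicularity gives KR at right angles to PK, so KR runs at -161.3°; with |KR| = 24.7, R = (-28.62, 20.14). Then |ER| = |R − E| = 36.16.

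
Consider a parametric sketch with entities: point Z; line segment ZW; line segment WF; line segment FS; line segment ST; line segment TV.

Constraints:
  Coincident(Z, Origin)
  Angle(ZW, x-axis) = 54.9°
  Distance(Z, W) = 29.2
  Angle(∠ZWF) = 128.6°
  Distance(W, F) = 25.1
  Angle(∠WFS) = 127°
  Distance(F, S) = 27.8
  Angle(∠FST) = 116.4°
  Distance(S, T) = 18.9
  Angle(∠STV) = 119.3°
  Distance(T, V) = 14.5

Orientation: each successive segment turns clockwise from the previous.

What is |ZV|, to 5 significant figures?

40.796

Z is at the origin; ZW runs at 54.9° with length 29.2, so W = (16.790, 23.890). ∠ZWF = 128.6° gives WF at 3.5000° from the x-axis; with |WF| = 25.1, F = (41.843, 25.422). ∠WFS = 127.0° gives FS at -49.500° from the x-axis; with |FS| = 27.8, S = (59.898, 4.2830). ∠FST = 116.4° gives ST at -113.10° from the x-axis; with |ST| = 18.9, T = (52.483, -13.102). ∠STV = 119.3° gives TV at -173.80° from the x-axis; with |TV| = 14.5, V = (38.068, -14.668). Then |ZV| = |V − Z| = 40.796.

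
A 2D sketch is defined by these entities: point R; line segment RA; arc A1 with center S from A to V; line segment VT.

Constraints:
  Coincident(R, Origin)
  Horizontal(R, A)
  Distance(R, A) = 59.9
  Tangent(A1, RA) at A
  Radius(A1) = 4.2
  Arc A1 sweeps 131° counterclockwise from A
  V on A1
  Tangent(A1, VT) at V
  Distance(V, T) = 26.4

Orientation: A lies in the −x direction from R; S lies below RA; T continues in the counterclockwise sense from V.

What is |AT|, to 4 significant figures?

30.38

On A1, A sits at bearing 90° from S; a 131° counterclockwise sweep puts V at bearing 221°, so V = S + 4.2·(cos 221°, sin 221°) = (-63.07, -6.955). Tangency of A1 to VT means the radius SV is perpendicular to VT, so VT runs along (−sin 221°, cos 221°); with |VT| = 26.4, T = (-45.75, -26.88). Then |AT| = |T − A| = 30.38.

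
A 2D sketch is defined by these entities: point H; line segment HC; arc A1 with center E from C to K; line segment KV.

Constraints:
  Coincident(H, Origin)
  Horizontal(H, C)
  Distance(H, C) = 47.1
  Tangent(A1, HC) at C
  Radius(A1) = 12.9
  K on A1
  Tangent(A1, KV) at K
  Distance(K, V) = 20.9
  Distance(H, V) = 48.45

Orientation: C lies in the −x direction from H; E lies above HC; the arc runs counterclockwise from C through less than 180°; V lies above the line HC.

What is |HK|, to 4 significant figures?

36.62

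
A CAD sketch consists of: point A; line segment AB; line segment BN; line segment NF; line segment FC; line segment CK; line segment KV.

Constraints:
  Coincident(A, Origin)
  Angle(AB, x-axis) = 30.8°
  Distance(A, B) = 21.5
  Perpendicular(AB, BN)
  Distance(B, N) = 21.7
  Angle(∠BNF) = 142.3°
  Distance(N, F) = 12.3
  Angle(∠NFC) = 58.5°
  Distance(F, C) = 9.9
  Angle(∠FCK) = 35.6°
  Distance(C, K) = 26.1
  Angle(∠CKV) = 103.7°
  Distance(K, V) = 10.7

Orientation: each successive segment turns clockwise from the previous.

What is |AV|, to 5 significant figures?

54.725

∠FCK = 35.6° gives CK at -2.8000° from the x-axis; with |CK| = 26.1, K = (46.412, -14.967). ∠CKV = 103.7° gives KV at -79.100° from the x-axis; with |KV| = 10.7, V = (48.435, -25.474). Then |AV| = |V − A| = 54.725.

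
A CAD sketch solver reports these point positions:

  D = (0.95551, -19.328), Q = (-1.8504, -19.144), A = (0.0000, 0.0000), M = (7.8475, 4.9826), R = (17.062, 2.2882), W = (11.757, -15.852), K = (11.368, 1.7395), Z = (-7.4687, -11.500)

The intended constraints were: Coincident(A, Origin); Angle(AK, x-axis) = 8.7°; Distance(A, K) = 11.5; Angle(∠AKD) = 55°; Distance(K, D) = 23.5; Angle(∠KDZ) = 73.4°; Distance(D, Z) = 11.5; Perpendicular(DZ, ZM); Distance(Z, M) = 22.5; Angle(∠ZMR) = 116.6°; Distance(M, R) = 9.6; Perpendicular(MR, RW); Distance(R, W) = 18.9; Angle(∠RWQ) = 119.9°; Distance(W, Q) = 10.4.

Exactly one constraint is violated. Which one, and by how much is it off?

Distance(W, Q) = 10.4 — off by 3.60.

A = (0.00, 0.00) ✓; AK at 8.700° ✓; |AK| = 11.50 ✓; ∠AKD = 55.00° ✓; |KD| = 23.50 ✓; ∠KDZ = 73.40° ✓; |DZ| = 11.50 ✓; ∠(DZ, ZM) = 90.00° ✓; |ZM| = 22.50 ✓; ∠ZMR = 116.6° ✓; |MR| = 9.600 ✓; ∠(MR, RW) = 90.00° ✓; |RW| = 18.90 ✓; ∠RWQ = 119.9° ✓; |WQ| = 14.00 ✗.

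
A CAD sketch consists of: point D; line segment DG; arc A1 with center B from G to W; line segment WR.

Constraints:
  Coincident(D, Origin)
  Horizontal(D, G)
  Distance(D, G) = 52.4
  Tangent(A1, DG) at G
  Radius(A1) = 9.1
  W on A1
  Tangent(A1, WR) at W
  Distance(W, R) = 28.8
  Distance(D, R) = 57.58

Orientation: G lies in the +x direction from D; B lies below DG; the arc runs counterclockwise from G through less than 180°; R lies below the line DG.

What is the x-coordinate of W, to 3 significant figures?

43.3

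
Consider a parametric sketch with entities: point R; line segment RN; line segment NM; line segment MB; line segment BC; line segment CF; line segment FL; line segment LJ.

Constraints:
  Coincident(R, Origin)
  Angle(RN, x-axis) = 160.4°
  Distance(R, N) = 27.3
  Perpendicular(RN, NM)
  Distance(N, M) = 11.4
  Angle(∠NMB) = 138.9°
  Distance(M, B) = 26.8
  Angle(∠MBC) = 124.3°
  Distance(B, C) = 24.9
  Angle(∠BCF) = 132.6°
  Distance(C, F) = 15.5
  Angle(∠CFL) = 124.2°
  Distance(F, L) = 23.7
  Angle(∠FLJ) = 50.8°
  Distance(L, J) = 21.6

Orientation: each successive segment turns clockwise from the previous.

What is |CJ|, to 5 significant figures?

19.165

R is at the origin; RN runs at 160.4° with length 27.3, so N = (-25.718, 9.1578). RN is perpendicular to NM, so NM runs at 70.400°; with |NM| = 11.4, M = (-21.894, 19.897). ∠NMB = 138.9° gives MB at 29.300° from the x-axis; with |MB| = 26.8, B = (1.4774, 33.013). ∠MBC = 124.3° gives BC at -26.400° from the x-axis; with |BC| = 24.9, C = (23.781, 21.941). ∠BCF = 132.6° gives CF at -73.800° from the x-axis; with |CF| = 15.5, F = (28.105, 7.0568). ∠CFL = 124.2° gives FL at -129.60° from the x-axis; with |FL| = 23.7, L = (12.998, -11.204). ∠FLJ = 50.8° gives LJ at 101.20° from the x-axis; with |LJ| = 21.6, J = (8.8026, 9.9842). Then |CJ| = |J − C| = 19.165.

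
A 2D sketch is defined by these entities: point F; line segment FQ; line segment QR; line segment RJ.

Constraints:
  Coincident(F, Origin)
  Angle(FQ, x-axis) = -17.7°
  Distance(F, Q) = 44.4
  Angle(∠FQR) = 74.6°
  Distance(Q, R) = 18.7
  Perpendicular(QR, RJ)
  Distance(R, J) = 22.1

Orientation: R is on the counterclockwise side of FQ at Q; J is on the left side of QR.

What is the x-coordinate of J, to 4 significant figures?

20.97

∠FQR = 74.6°, so QR runs at -17.7° + (180° − 74.6°) = 87.70° from the x-axis; with |QR| = 18.7, R = Q + 18.7·(cos 87.70°, sin 87.70°) = (43.05, 5.186). QR is perpendicular to RJ; with |RJ| = 22.1 on the left of QR, J = R + 22.1·(-0.9992, 0.04013) = (20.97, 6.073). So J.x = 20.97.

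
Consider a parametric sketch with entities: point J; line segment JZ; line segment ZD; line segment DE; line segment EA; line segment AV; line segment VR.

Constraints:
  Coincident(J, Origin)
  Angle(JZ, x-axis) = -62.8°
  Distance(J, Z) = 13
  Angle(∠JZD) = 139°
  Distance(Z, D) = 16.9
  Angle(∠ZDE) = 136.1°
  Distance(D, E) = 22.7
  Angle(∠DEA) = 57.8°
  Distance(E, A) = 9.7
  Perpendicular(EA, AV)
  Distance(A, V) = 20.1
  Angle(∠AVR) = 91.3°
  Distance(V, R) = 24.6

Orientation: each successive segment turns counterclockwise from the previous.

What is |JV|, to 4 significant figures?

30.50

J is at the origin; JZ runs at -62.8° with length 13.0, so Z = (5.942, -11.56). ∠JZD = 139.0° gives ZD at -21.80° from the x-axis; with |ZD| = 16.9, D = (21.63, -17.84). ∠ZDE = 136.1° gives DE at 22.10° from the x-axis; with |DE| = 22.7, E = (42.67, -9.298). ∠DEA = 57.8° gives EA at 144.3° from the x-axis; with |EA| = 9.7, A = (34.79, -3.638). EA ⟂ AV, so AV runs at -125.7°; with |AV| = 20.1, V = (23.06, -19.96). Then |JV| = |V − J| = 30.50.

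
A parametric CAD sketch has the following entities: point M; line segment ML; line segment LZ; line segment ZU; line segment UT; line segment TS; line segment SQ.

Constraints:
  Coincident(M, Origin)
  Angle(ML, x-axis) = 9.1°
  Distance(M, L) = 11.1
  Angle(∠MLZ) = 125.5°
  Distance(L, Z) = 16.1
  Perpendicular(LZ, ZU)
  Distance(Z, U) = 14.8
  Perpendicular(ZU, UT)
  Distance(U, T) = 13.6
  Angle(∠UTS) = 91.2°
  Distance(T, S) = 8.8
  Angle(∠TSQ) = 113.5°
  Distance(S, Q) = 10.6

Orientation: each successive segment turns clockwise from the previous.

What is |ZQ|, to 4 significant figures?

4.442

M is at the origin; ML runs at 9.1° with length 11.1, so L = (10.96, 1.756). ∠MLZ = 125.5° gives LZ at -45.40° from the x-axis; with |LZ| = 16.1, Z = (22.26, -9.708). LZ ⟂ ZU, so ZU runs at -135.4°; with |ZU| = 14.8, U = (11.73, -20.10). ZU is perpendicular to UT, so UT runs at 134.6°; with |UT| = 13.6, T = (2.178, -10.42). ∠UTS = 91.2° gives TS at 45.80° from the x-axis; with |TS| = 8.8, S = (8.313, -4.108). ∠TSQ = 113.5° gives SQ at -20.70° from the x-axis; with |SQ| = 10.6, Q = (18.23, -7.854). Then |ZQ| = |Q − Z| = 4.442.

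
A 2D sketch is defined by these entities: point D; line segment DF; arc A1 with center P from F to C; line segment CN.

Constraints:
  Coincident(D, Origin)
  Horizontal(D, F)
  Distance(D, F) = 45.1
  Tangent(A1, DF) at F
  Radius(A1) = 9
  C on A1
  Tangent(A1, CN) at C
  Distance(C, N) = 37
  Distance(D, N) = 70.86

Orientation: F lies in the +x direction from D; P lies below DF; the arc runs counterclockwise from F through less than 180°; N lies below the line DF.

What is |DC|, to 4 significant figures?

39.32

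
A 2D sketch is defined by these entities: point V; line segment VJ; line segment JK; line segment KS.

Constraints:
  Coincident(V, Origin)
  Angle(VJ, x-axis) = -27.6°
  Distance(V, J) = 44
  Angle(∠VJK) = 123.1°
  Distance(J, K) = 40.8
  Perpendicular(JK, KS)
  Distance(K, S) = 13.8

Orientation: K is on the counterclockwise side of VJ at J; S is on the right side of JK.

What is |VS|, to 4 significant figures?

82.27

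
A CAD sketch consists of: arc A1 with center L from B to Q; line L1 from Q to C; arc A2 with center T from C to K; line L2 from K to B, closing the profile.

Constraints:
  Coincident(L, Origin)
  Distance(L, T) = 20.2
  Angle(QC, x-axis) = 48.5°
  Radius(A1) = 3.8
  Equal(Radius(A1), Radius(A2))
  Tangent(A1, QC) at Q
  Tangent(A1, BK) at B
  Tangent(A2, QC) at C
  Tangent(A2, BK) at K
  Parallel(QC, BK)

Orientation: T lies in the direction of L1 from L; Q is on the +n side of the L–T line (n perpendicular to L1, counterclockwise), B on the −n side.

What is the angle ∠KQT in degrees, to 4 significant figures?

9.964°

The slot axis is L1's direction at 48.5°, so u = (cos 48.5°, sin 48.5°) = (0.6626, 0.7490) and n = (−sin 48.5°, cos 48.5°) = (-0.7490, 0.6626). L is at the origin and T lies 20.2 along u from L, so T = 20.2·u = (13.38, 15.13). Tangency of A1 to both parallel lines with radius 3.8 puts Q and B at L ± 3.8·n: Q = (-2.846, 2.518), B = (2.846, -2.518). Equal radii place C and K the same way about T: C = T + 3.8·n = (10.54, 17.65), K = T − 3.8·n = (16.23, 12.61). Then cos ∠KQT = QK·QT / (|QK||QT|), giving 9.964°.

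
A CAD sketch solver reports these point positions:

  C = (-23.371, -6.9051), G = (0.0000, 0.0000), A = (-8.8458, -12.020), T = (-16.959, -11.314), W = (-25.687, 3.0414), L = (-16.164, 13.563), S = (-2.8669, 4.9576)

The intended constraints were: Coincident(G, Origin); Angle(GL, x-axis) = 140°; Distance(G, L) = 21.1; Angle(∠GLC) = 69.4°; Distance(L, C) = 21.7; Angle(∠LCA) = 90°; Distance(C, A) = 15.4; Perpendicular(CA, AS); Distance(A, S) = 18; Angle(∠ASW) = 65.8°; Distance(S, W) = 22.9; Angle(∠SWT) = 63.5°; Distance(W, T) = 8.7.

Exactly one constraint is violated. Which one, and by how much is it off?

Distance(W, T) = 8.7 — off by 8.10.

G = (0.00, 0.00) ✓; GL at 140.0° ✓; |GL| = 21.10 ✓; ∠GLC = 69.40° ✓; |LC| = 21.70 ✓; ∠LCA = 90.00° ✓; |CA| = 15.40 ✓; ∠(CA, AS) = 90.00° ✓; |AS| = 18.00 ✓; ∠ASW = 65.80° ✓; |SW| = 22.90 ✓; ∠SWT = 63.50° ✓; |WT| = 16.80 ✗.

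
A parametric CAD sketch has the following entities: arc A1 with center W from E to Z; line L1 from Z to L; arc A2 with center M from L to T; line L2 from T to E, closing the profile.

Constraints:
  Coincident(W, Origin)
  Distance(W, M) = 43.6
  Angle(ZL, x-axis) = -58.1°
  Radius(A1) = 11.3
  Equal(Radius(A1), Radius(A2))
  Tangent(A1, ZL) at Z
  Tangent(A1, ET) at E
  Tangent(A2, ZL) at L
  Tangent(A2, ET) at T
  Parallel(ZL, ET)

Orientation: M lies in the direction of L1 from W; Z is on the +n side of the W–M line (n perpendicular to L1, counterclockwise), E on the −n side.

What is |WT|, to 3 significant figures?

45.0

The slot axis is L1's direction at -58.1°, so u = (cos -58.1°, sin -58.1°) = (0.528, -0.849) and n = (−sin -58.1°, cos -58.1°) = (0.849, 0.528). W is at the origin and M lies 43.6 along u from W, so M = 43.6·u = (23.0, -37.0). Tangency of A1 to both parallel lines with radius 11.3 puts Z and E at W ± 11.3·n: Z = (9.59, 5.97), E = (-9.59, -5.97). Equal radii place L and T the same way about M: L = M + 11.3·n = (32.6, -31.0), T = M − 11.3·n = (13.4, -43.0). Then |WT| = |T − W| = 45.0.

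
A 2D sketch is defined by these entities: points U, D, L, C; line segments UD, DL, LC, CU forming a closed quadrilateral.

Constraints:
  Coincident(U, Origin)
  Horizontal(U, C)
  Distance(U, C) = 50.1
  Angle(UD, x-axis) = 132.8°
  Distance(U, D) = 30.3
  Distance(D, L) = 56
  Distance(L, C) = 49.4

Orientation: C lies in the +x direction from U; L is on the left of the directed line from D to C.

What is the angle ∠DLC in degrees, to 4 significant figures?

89.12°

Checks: |DL| = 56.00 ✓; |LC| = 49.40 ✓.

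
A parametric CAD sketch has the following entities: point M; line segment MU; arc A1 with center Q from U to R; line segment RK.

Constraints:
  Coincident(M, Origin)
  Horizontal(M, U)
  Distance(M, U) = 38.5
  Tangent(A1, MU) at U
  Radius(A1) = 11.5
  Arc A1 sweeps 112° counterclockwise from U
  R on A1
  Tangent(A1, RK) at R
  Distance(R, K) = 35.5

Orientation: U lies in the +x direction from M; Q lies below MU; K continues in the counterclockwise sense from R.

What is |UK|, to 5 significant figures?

48.794

M is at the origin; M and U share the same y with |MU| = 38.5 and U on the +x side, so U = (38.500, 0.0000). A1 meets MU tangentially, so QU is at right angles to MU, so Q = U + (0, -11.5) = (38.500, -11.500). On A1, U sits at bearing 90° from Q; a 112° counterclockwise sweep puts R at bearing 202°, so R = Q + 11.5·(cos 202°, sin 202°) = (27.837, -15.808). Tangency of A1 to RK means the radius QR is perpendicular to RK, so RK runs along (−sin 202°, cos 202°); with |RK| = 35.5, K = (41.136, -48.723). Then |UK| = |K − U| = 48.794.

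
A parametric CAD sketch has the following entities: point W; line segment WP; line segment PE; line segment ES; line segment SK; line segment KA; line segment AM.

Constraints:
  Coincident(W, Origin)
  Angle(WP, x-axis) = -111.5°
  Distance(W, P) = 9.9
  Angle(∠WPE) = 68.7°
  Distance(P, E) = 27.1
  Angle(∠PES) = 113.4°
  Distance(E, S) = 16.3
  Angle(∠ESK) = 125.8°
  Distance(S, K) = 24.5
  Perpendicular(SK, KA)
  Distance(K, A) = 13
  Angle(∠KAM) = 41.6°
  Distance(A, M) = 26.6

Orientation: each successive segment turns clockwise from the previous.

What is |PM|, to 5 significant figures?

43.461

W is at the origin; WP runs at -111.5° with length 9.9, so P = (-3.6284, -9.2111). ∠WPE = 68.7° gives PE at 137.20° from the x-axis; with |PE| = 27.1, E = (-23.512, 9.2017). ∠PES = 113.4° gives ES at 70.600° from the x-axis; with |ES| = 16.3, S = (-18.098, 24.576). ∠ESK = 125.8° gives SK at 16.400° from the x-axis; with |SK| = 24.5, K = (5.4050, 31.494). The perpendicularity gives KA at right angles to SK, so KA runs at -73.600°; with |KA| = 13.0, A = (9.0754, 19.023). ∠KAM = 41.6° gives AM at 148.00° from the x-axis; with |AM| = 26.6, M = (-13.483, 33.118). Then |PM| = |M − P| = 43.461.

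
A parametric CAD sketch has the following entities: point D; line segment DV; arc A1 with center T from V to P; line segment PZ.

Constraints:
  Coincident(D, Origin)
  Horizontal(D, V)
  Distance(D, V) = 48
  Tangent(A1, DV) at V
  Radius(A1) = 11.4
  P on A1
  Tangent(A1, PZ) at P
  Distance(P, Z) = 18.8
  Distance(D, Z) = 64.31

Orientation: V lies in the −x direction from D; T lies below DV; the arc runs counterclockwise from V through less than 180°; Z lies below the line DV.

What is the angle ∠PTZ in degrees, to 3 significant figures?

58.8°

Checks: |TP| = 11.40 ✓; ∠(TP, PZ) = 90.00° ✓; |PZ| = 18.80 ✓; |DZ| = 64.31 ✓.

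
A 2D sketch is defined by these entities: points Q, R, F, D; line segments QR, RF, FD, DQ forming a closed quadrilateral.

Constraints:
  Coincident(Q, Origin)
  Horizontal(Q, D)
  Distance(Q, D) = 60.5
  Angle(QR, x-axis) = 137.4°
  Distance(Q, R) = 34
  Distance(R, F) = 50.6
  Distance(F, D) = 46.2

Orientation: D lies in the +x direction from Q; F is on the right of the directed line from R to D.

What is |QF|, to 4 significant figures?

16.97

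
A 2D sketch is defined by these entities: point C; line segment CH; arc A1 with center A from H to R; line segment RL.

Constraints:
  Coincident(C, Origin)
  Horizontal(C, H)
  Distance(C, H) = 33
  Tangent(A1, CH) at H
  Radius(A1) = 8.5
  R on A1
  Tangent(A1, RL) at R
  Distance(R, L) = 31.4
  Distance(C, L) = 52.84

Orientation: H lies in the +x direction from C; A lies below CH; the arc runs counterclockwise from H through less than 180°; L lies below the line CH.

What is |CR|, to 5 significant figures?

27.063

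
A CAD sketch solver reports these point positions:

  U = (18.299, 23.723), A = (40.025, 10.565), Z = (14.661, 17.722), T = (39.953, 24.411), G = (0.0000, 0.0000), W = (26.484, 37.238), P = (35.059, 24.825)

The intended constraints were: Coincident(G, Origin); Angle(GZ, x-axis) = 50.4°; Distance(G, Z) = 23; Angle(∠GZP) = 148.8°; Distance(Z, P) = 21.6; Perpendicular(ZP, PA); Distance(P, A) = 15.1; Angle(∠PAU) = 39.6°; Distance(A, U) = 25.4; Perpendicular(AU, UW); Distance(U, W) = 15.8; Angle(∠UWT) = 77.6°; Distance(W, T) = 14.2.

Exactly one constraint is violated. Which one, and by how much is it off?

Distance(W, T) = 14.2 — off by 4.40.

G = (0.00, 0.00) ✓; GZ at 50.40° ✓; |GZ| = 23.00 ✓; ∠GZP = 148.8° ✓; |ZP| = 21.60 ✓; ∠(ZP, PA) = 90.00° ✓; |PA| = 15.10 ✓; ∠PAU = 39.60° ✓; |AU| = 25.40 ✓; ∠(AU, UW) = 90.00° ✓; |UW| = 15.80 ✓; ∠UWT = 77.60° ✓; |WT| = 18.60 ✗.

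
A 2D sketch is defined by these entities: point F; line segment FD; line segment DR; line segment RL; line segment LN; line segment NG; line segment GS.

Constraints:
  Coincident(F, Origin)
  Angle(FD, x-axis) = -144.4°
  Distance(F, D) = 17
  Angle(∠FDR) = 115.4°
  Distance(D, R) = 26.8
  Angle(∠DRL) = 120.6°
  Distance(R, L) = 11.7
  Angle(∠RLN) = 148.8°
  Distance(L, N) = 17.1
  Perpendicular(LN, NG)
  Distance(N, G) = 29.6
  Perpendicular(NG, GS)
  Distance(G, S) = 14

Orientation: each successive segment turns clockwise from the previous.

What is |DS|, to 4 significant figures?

13.23

F is at the origin; FD runs at -144.4° with length 17.0, so D = (-13.82, -9.896). ∠FDR = 115.4° gives DR at 151.0° from the x-axis; with |DR| = 26.8, R = (-37.26, 3.097). ∠DRL = 120.6° gives RL at 91.60° from the x-axis; with |RL| = 11.7, L = (-37.59, 14.79). ∠RLN = 148.8° gives LN at 60.40° from the x-axis; with |LN| = 17.1, N = (-29.14, 29.66). The perpendicularity gives NG at right angles to LN, so NG runs at -29.60°; with |NG| = 29.6, G = (-3.406, 15.04). NG is perpendicular to GS, so GS runs at -119.6°; with |GS| = 14.0, S = (-10.32, 2.867). Then |DS| = |S − D| = 13.23.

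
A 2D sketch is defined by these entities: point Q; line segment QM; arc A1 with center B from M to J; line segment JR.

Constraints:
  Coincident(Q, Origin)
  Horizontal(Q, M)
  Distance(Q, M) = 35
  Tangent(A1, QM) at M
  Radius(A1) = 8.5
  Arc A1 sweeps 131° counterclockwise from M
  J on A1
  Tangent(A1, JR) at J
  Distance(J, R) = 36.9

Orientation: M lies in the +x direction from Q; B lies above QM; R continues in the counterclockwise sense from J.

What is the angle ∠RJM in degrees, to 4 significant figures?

114.5°

On A1, M sits at bearing -90° from B; a 131° counterclockwise sweep puts J at bearing 41°, so J = B + 8.5·(cos 41°, sin 41°) = (41.42, 14.08). Tangency of A1 to JR means the radius BJ is perpendicular to JR, so JR runs along (−sin 41°, cos 41°); with |JR| = 36.9, R = (17.21, 41.93). Then cos ∠RJM = JR·JM / (|JR||JM|), giving 114.5°.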